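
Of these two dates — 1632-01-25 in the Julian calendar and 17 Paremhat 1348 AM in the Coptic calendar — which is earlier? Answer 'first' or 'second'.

The two dates have Julian Day Numbers 2317170 and 2317218 respectively.
Since 2317170 < 2317218, the first date comes first.

first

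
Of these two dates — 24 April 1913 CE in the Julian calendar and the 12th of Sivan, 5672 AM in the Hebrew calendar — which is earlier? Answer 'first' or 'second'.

second

Converting both to JDN: 2419895 vs 2419551; the smaller is the second.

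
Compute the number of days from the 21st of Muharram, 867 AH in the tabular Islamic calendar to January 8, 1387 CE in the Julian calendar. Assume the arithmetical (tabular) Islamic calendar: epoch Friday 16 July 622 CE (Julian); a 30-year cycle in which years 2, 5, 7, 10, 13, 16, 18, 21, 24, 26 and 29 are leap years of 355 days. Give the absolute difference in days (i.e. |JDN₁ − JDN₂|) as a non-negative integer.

First date → JDN 2255342; second date → JDN 2227667.
The interval is |2255342 − 2227667| = 27675 days.

27675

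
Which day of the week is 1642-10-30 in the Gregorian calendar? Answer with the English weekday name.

Thursday

2321091 ≡ 3 (mod 7); counting from Monday = 0 gives Thursday.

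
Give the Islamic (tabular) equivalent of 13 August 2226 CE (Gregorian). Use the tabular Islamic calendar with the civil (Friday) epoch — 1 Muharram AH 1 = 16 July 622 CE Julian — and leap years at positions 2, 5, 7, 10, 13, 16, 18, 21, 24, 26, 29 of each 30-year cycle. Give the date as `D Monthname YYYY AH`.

18 Rabi' al-Thani 1654 AH

Both dates share Julian Day Number 2534314; in the tabular Islamic calendar that is 18 Rabi' al-Thani 1654 AH.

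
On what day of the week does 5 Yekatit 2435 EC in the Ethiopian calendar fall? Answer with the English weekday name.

In the Gregorian calendar this is 15 February 2443 (JDN 2613393).
JDN 2613393 mod 7 = 6, and JDN 0 was a Monday, so this is a Sunday.

Sunday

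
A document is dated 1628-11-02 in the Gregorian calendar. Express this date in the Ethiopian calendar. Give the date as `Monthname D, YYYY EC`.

Tikimt 26, 1621 EC

Julian Day Number of the source date = 2315981.
Converting JDN 2315981 to the Ethiopian calendar gives 26 Tikimt 1621 EC.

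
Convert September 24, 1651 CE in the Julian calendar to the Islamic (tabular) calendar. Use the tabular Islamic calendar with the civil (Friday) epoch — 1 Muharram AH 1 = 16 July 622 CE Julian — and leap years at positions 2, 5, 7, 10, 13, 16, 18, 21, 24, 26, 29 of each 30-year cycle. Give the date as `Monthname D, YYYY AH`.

Shawwal 18, 1061 AH

Both dates share Julian Day Number 2324352; in the tabular Islamic calendar that is 18 Shawwal 1061 AH.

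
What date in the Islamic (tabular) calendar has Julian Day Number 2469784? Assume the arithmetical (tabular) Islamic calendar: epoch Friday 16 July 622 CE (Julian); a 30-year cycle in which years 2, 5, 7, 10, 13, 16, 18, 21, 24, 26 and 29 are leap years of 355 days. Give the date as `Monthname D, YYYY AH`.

Rabi' al-Awwal 13, 1472 AH

JDN 2469784 is 8 December 2049 in the Gregorian calendar.
In the tabular Islamic calendar that day is Rabi' al-Awwal 13, 1472 AH.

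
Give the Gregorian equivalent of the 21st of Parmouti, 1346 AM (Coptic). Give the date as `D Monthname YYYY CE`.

26 April 1630 CE

Julian Day Number of the source date = 2316521.
Converting JDN 2316521 to the Gregorian calendar gives 26 April 1630 CE.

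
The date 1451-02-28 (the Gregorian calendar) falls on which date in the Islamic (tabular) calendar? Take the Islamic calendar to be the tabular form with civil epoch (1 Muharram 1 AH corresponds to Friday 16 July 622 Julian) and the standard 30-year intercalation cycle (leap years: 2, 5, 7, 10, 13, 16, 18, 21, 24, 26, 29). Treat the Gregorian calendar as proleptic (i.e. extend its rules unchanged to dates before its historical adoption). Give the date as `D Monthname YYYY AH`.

Julian Day Number of the source date = 2251085.
Converting JDN 2251085 to the tabular Islamic calendar gives 17 Muharram 855 AH.

17 Muharram 855 AH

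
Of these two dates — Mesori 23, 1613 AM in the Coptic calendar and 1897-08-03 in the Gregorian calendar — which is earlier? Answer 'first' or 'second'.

second

Converting both to JDN: 2414165 vs 2414140; the smaller is the second.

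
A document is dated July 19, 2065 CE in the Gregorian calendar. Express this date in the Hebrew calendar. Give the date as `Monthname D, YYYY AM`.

Julian Day Number of the source date = 2475486.
Converting JDN 2475486 to the Hebrew calendar gives 15 Tammuz 5825 AM.

Tammuz 15, 5825 AM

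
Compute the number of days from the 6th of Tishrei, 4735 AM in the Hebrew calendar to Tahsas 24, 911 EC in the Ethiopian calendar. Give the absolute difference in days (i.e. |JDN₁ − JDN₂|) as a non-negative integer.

20367

JDN of the first date = 2077078.
JDN of the second date = 2056711.
|2056711 − 2077078| = 20367.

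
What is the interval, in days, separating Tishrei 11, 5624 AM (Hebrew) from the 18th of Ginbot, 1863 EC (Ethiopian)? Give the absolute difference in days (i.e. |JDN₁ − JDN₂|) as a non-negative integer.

JDN of the first date = 2401773.
JDN of the second date = 2404573.
|2404573 − 2401773| = 2800.

2800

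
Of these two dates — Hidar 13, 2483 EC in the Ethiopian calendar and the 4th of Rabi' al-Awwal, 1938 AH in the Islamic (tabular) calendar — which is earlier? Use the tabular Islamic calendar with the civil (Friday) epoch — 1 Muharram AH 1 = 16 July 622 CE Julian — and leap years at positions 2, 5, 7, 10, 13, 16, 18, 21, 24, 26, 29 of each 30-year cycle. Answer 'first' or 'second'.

First date → JDN 2630843; second date → JDN 2634910.
JDN 2630843 < JDN 2634910, so the first date is earlier.

first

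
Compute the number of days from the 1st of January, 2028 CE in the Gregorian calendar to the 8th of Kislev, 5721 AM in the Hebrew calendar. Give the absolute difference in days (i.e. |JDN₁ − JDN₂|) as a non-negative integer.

First date → JDN 2461772; second date → JDN 2437266.
The interval is |2461772 − 2437266| = 24506 days.

24506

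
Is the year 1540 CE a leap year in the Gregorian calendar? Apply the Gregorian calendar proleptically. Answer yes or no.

1540 is divisible by 4 and not by 100, so it is a leap year.

yes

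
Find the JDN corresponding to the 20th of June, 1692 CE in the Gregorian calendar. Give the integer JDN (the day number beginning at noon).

JDN 2299161 is 15 October 1582 CE (Gregorian); the target day is +40061 days from there, so JDN = 2339222.

2339222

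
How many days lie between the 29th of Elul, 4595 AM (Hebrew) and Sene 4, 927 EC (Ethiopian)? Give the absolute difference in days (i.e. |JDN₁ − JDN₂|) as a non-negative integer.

JDN of the first date = 2026280.
JDN of the second date = 2062715.
|2062715 − 2026280| = 36435.

36435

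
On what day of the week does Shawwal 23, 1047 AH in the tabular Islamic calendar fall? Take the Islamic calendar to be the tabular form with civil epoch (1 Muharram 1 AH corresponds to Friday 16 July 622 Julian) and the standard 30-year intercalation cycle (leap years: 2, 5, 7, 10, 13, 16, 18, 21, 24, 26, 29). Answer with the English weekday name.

Wednesday

In the Gregorian calendar this is 10 March 1638 (JDN 2319396).
JDN 2319396 mod 7 = 2, and JDN 0 was a Monday, so this is a Wednesday.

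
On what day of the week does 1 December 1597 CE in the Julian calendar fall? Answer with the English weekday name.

This is JDN 2304697 (11 December 1597 Gregorian).
JDN 2304697 mod 7 = 3, and JDN 0 was a Monday, so this is a Thursday.

Thursday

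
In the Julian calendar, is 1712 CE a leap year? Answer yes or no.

1712 mod 4 = 0, so it is a leap year in the Julian calendar.

yes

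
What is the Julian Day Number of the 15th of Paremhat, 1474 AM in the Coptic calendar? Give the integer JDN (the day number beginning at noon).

Equivalently 22 March 1758 (Gregorian).
JDN 2299161 is 15 October 1582 CE (Gregorian); the target day is +64076 days from there, so JDN = 2363237.

2363237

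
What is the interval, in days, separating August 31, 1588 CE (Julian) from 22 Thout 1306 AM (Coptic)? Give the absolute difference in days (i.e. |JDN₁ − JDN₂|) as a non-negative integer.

First date → JDN 2301318; second date → JDN 2301702.
The interval is |2301318 − 2301702| = 384 days.

384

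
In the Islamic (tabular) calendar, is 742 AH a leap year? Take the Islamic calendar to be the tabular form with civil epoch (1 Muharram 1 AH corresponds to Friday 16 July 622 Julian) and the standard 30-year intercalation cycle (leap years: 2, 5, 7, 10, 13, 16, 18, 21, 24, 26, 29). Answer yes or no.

no

Year 742 AH is year 22 of its 30-year cycle; leap positions are 2, 5, 7, 10, 13, 16, 18, 21, 24, 26, 29, so it is a common year (354 days).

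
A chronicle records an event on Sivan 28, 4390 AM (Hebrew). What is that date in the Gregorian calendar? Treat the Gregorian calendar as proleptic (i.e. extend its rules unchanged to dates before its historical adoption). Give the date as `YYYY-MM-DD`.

Julian Day Number of the source date = 1951330.
Converting JDN 1951330 to the Gregorian calendar gives 17 June 630 CE.

0630-06-17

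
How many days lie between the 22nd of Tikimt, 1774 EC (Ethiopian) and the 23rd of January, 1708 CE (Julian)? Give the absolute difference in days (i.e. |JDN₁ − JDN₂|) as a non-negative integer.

26933

First date → JDN 2371860; second date → JDN 2344927.
The interval is |2371860 − 2344927| = 26933 days.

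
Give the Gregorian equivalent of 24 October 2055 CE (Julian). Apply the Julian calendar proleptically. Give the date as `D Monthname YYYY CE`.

6 November 2055 CE

For dates in this range the Gregorian date is 13 days ahead of the Julian.
24 October 2055 Julian + 13 days → 6 November 2055 Gregorian.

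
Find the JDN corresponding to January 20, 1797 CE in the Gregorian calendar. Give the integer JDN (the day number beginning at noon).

JDN 2400001 is 17 November 1858 CE (Gregorian), MJD 0; the target day is −22580 days from there, so JDN = 2377421.

2377421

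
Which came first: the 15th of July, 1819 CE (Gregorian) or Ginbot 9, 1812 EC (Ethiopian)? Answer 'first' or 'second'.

First date → JDN 2385631; second date → JDN 2385937.
JDN 2385631 < JDN 2385937, so the first date is earlier.

first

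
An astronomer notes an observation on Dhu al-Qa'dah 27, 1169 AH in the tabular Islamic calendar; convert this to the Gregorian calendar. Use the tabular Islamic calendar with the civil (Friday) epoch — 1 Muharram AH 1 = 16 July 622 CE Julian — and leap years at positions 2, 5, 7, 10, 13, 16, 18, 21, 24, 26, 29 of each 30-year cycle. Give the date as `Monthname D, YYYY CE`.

Both dates share Julian Day Number 2362661; in the Gregorian calendar that is 23 August 1756 CE.

August 23, 1756 CE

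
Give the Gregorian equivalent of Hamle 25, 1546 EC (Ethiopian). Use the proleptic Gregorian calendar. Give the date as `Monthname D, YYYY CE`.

Both dates share Julian Day Number 2288856; in the Gregorian calendar that is 29 July 1554 CE.

July 29, 1554 CE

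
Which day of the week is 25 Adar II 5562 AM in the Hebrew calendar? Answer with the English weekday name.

Monday

In the Gregorian calendar this is 29 March 1802 (JDN 2379314).
2379314 ≡ 0 (mod 7); counting from Monday = 0 gives Monday.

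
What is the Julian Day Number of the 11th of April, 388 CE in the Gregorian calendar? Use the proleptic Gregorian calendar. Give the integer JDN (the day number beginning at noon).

1862875

JDN 2451545 is 1 January 2000 CE (Gregorian); the target day is −588670 days from there, so JDN = 1862875.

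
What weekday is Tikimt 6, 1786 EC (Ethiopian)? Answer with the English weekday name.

Monday

This is JDN 2376227 (14 October 1793 Gregorian).
2376227 ≡ 0 (mod 7); counting from Monday = 0 gives Monday.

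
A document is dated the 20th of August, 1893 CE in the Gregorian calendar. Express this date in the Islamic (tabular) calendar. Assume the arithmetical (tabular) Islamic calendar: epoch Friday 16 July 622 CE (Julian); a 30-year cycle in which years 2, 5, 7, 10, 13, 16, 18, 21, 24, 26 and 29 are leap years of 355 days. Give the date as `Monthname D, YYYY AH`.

Julian Day Number of the source date = 2412696.
Converting JDN 2412696 to the tabular Islamic calendar gives 7 Safar 1311 AH.

Safar 7, 1311 AH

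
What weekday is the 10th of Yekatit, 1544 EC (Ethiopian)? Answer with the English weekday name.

Equivalently 15 February 1552 Gregorian, JDN 2287961.
2287961 ≡ 4 (mod 7); counting from Monday = 0 gives Friday.

Friday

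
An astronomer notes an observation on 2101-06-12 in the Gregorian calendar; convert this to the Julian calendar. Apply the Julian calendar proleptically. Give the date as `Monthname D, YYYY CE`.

At this point the Julian calendar is 14 days behind the Gregorian.
12 June 2101 Gregorian − 14 days → 29 May 2101 Julian.

May 29, 2101 CE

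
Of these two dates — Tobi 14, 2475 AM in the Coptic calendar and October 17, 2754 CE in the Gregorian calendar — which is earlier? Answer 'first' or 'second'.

First date → JDN 2728791; second date → JDN 2727227.
JDN 2727227 < JDN 2728791, so the second date is earlier.

second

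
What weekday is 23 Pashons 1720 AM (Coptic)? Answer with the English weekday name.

In the Gregorian calendar this is 31 May 2004 (JDN 2453157).
JDN 2453157 mod 7 = 0, and JDN 0 was a Monday, so this is a Monday.

Monday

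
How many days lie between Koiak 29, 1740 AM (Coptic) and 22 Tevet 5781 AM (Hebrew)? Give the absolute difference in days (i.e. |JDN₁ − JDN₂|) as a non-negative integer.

JDN of the first date = 2460318.
JDN of the second date = 2459221.
|2459221 − 2460318| = 1097.

1097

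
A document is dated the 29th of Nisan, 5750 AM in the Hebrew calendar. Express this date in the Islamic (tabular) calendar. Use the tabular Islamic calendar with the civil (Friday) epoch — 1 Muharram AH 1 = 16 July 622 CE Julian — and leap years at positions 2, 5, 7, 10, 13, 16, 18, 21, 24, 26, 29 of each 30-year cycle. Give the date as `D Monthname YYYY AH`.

Julian Day Number of the source date = 2448006.
Converting JDN 2448006 to the tabular Islamic calendar gives 28 Ramadan 1410 AH.

28 Ramadan 1410 AH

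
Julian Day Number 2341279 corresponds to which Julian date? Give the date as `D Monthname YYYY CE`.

27 January 1698 CE

The Gregorian equivalent of JDN 2341279 is 6 February 1698.
In the Julian calendar that day is 27 January 1698 CE.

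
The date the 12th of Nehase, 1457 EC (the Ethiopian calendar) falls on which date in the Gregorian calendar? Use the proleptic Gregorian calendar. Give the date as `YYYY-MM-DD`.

1465-08-14

Julian Day Number of the source date = 2256366.
Converting JDN 2256366 to the Gregorian calendar gives 14 August 1465 CE.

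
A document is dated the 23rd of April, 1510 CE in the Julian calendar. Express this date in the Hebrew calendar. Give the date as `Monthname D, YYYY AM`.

Iyar 13, 5270 AM

The source date corresponds to 3 May 1510 in the proleptic Gregorian calendar (JDN 2272698).
That day falls on 13 Iyar 5270 AM in the Hebrew calendar.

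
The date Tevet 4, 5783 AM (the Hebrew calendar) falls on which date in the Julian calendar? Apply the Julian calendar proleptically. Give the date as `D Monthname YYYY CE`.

15 December 2022 CE

The source date corresponds to 28 December 2022 in the Gregorian calendar (JDN 2459942).
That day falls on 15 December 2022 CE in the Julian calendar.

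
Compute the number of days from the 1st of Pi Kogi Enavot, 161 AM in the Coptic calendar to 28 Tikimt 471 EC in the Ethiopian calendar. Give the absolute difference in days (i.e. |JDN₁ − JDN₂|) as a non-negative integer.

JDN of the first date = 1883830.
JDN of the second date = 1895945.
|1895945 − 1883830| = 12115.

12115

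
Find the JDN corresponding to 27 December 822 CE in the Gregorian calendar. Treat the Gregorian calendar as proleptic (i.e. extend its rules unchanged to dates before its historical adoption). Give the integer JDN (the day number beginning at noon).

JDN 2400001 is 17 November 1858 CE (Gregorian), MJD 0; the target day is −378351 days from there, so JDN = 2021650.

2021650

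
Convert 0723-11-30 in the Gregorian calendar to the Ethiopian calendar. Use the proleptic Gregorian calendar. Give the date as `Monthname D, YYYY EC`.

Hidar 29, 716 EC

Both dates share Julian Day Number 1985463; in the Ethiopian calendar that is 29 Hidar 716 EC.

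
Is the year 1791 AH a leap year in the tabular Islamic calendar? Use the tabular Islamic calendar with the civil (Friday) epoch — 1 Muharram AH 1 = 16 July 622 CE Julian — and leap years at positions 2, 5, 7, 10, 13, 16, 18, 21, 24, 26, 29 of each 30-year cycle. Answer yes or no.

Year 1791 AH is year 21 of its 30-year cycle; leap positions are 2, 5, 7, 10, 13, 16, 18, 21, 24, 26, 29, so it is a leap year (355 days).

yes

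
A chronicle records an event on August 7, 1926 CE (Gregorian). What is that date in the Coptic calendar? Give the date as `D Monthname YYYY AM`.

1 Mesori 1642 AM

Julian Day Number of the source date = 2424735.
Converting JDN 2424735 to the Coptic calendar gives 1 Mesori 1642 AM.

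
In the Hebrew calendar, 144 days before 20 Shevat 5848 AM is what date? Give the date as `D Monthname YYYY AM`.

24 Elul 5847 AM

Counting 144 days back from JDN 2483729 reaches JDN 2483585, which is 24 Elul 5847 AM.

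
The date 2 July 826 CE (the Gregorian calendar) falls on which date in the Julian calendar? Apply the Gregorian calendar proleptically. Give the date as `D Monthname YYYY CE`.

28 June 826 CE

For dates in this range the Gregorian date is 4 days ahead of the Julian.
2 July 826 Gregorian − 4 days → 28 June 826 Julian.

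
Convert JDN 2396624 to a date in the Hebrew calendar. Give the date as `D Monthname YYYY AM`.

1 Elul 5609 AM

The Gregorian equivalent of JDN 2396624 is 19 August 1849.
In the Hebrew calendar that day is 1 Elul 5609 AM.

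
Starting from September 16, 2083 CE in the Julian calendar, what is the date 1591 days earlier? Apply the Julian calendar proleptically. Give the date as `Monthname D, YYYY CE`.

May 9, 2079 CE

The starting date is JDN 2482132; 2482132 − 1591 = 2480541.
JDN 2480541 corresponds to May 9, 2079 CE.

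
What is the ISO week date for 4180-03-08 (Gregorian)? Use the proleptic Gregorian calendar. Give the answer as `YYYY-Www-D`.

The weekday is Wednesday (ISO weekday 3).
That Wednesday belongs to ISO week 10 of ISO year 4180.

4180-W10-3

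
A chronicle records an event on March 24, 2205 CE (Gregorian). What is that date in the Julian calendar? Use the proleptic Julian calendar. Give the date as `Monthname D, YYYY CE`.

For dates in this range the Gregorian date is 15 days ahead of the Julian.
24 March 2205 Gregorian − 15 days → 9 March 2205 Julian.

March 9, 2205 CE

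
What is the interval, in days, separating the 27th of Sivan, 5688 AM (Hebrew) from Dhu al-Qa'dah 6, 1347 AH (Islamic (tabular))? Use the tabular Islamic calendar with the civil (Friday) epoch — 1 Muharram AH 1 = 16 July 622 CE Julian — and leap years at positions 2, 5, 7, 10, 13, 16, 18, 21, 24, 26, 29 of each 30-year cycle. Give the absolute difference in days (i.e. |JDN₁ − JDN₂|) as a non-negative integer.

305

First date → JDN 2425413; second date → JDN 2425718.
The interval is |2425413 − 2425718| = 305 days.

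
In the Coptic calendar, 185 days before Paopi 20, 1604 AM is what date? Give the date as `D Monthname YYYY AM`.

21 Parmouti 1603 AM

JDN of Paopi 20, 1604 AM = 2410575.
2410575 − 185 = 2410390.
JDN 2410390 in the Coptic calendar is 21 Parmouti 1603 AM.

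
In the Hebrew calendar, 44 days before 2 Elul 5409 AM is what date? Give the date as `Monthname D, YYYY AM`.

Tammuz 17, 5409 AM

Counting 44 days back from JDN 2323567 reaches JDN 2323523, which is Tammuz 17, 5409 AM.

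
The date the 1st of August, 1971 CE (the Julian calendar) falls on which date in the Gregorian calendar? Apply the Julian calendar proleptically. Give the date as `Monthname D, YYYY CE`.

For dates in this range the Gregorian date is 13 days ahead of the Julian.
1 August 1971 Julian + 13 days → 14 August 1971 Gregorian.

August 14, 1971 CE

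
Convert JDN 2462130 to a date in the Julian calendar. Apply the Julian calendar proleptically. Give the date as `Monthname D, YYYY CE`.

JDN 2462130 is 24 December 2028 in the Gregorian calendar.
In the Julian calendar that day is December 11, 2028 CE.

December 11, 2028 CE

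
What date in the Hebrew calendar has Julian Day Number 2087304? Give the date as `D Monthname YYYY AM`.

14 Tishrei 4763 AM

The proleptic Gregorian equivalent of JDN 2087304 is 29 September 1002.
In the Hebrew calendar that day is 14 Tishrei 4763 AM.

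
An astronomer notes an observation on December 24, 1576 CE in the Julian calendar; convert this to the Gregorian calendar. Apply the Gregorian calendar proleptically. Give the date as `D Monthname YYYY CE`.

At this point the Julian calendar is 10 days behind the Gregorian.
24 December 1576 Julian + 10 days → 3 January 1577 Gregorian.

3 January 1577 CE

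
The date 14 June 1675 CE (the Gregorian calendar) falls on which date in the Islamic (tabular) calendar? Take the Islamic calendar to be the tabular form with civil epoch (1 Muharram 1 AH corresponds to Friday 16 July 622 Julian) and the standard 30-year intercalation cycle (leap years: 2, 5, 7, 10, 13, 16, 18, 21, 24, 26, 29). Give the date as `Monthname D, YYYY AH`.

Both dates share Julian Day Number 2333006; in the tabular Islamic calendar that is 20 Rabi' al-Awwal 1086 AH.

Rabi' al-Awwal 20, 1086 AH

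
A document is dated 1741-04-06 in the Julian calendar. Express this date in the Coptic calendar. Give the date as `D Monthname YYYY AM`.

Both dates share Julian Day Number 2357054; in the Coptic calendar that is 11 Parmouti 1457 AM.

11 Parmouti 1457 AM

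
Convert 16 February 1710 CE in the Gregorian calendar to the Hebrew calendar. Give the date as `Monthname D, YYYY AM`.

Adar I 16, 5470 AM

Julian Day Number of the source date = 2345671.
Converting JDN 2345671 to the Hebrew calendar gives 16 Adar I 5470 AM.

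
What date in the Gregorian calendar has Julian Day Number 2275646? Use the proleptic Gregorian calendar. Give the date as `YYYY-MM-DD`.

1518-05-29

JDN 2451545 is 1 Jan 2000; 2275646 is −175899 days from there.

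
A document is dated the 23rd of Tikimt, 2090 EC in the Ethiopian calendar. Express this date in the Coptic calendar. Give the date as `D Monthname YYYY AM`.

23 Paopi 1814 AM

Both dates share Julian Day Number 2487280; in the Coptic calendar that is 23 Paopi 1814 AM.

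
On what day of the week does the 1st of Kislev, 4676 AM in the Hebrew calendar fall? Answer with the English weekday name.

Friday

Equivalently 15 November 915 Gregorian, JDN 2055575.
Since JDN mod 7 = 4 (0 = Monday), the day is Friday.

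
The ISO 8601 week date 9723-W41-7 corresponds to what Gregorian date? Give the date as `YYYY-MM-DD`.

ISO week 1 of 9723 is the week containing the first Thursday of 9723.
Week 41, day 7 (Sunday) lands on 9723-10-17.

9723-10-17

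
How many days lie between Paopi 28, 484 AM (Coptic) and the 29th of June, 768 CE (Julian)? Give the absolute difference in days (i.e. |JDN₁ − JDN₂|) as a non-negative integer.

JDN of the first date = 2001503.
JDN of the second date = 2001750.
|2001750 − 2001503| = 247.

247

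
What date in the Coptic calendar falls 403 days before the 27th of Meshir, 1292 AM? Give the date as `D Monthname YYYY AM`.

20 Tobi 1291 AM

JDN of the 27th of Meshir, 1292 AM = 2296744.
2296744 − 403 = 2296341.
JDN 2296341 in the Coptic calendar is 20 Tobi 1291 AM.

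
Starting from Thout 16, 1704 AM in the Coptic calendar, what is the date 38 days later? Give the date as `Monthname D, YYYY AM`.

JDN of Thout 16, 1704 AM = 2447066.
2447066 + 38 = 2447104.
JDN 2447104 in the Coptic calendar is Paopi 24, 1704 AM.

Paopi 24, 1704 AM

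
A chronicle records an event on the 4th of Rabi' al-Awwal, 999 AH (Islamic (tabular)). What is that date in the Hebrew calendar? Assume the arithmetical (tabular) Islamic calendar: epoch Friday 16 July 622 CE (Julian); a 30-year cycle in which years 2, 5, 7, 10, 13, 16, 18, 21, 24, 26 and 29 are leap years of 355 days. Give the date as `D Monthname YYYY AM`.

4 Tevet 5351 AM

The source date corresponds to 31 December 1590 in the Gregorian calendar (JDN 2302160).
That day falls on 4 Tevet 5351 AM in the Hebrew calendar.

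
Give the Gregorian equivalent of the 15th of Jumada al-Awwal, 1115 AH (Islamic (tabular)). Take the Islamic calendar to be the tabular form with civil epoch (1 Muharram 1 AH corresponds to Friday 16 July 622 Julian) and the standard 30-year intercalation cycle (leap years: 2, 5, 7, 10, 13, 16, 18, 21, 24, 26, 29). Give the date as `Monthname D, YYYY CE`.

September 26, 1703 CE

Both dates share Julian Day Number 2343336; in the Gregorian calendar that is 26 September 1703 CE.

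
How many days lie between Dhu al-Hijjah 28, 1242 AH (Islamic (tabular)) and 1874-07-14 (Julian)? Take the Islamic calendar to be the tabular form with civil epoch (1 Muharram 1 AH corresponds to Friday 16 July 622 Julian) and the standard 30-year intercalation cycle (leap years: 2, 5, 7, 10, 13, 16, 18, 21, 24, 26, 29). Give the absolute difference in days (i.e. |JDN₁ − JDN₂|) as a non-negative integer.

17170

JDN of the first date = 2388561.
JDN of the second date = 2405731.
|2405731 − 2388561| = 17170.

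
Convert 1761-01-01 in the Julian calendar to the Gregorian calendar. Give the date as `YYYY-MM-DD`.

1761-01-12

At this point the Julian calendar is 11 days behind the Gregorian.
1 January 1761 Julian + 11 days → 12 January 1761 Gregorian.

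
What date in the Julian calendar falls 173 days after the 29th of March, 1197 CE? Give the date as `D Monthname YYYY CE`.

The starting date is JDN 2158350; 2158350 + 173 = 2158523.
JDN 2158523 corresponds to 18 September 1197 CE.

18 September 1197 CE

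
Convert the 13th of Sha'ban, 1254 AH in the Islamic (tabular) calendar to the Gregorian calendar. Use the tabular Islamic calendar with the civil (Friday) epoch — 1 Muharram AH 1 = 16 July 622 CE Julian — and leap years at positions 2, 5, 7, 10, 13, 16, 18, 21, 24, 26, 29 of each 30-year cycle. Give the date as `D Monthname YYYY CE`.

1 November 1838 CE

Julian Day Number of the source date = 2392680.
Converting JDN 2392680 to the Gregorian calendar gives 1 November 1838 CE.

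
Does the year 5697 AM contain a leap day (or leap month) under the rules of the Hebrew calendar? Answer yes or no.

Hebrew year 5697 is year 16 of its 19-year Metonic cycle; leap years are at positions 3, 6, 8, 11, 14, 17, 19, so it is a common year (12 months).

no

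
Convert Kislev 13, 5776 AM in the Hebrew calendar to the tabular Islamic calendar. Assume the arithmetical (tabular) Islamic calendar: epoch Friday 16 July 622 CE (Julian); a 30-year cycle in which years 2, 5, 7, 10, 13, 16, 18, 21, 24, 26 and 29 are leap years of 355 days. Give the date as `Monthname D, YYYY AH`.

Safar 12, 1437 AH

The source date corresponds to 25 November 2015 in the Gregorian calendar (JDN 2457352).
That day falls on 12 Safar 1437 AH in the tabular Islamic calendar.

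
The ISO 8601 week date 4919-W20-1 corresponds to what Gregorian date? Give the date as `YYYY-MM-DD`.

ISO week 1 of 4919 is the week containing the first Thursday of 4919.
Week 20, day 1 (Monday) lands on 4919-05-15.

4919-05-15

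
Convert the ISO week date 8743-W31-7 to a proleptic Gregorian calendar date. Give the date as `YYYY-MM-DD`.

ISO week 1 of 8743 is the week containing the first Thursday of 8743.
Week 31, day 7 (Sunday) lands on 8743-08-08.

8743-08-08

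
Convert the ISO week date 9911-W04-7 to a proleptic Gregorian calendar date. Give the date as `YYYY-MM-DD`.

9911-01-29

ISO week 1 of 9911 is the week containing the first Thursday of 9911.
Week 4, day 7 (Sunday) lands on 9911-01-29.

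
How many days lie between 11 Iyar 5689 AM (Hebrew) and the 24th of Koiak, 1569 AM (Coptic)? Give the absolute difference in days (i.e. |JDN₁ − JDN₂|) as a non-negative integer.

27898

JDN of the first date = 2425753.
JDN of the second date = 2397855.
|2397855 − 2425753| = 27898.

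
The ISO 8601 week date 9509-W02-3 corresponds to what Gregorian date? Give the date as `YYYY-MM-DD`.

9509-01-13

ISO week 1 of 9509 is the week containing the first Thursday of 9509.
Week 2, day 3 (Wednesday) lands on 9509-01-13.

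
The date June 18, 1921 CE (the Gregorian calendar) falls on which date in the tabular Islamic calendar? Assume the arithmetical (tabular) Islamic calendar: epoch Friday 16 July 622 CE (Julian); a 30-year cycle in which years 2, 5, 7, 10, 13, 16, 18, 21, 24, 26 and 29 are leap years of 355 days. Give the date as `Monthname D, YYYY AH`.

Shawwal 11, 1339 AH

Both dates share Julian Day Number 2422859; in the tabular Islamic calendar that is 11 Shawwal 1339 AH.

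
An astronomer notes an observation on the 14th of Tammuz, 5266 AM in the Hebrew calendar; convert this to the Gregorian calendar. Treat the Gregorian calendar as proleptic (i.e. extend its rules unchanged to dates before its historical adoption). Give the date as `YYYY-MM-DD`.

1506-07-16

Julian Day Number of the source date = 2271311.
Converting JDN 2271311 to the Gregorian calendar gives 16 July 1506 CE.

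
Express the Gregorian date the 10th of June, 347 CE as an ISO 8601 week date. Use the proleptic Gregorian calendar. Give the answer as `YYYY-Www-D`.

The weekday is Tuesday (ISO weekday 2).
That Tuesday belongs to ISO week 24 of ISO year 347.

0347-W24-2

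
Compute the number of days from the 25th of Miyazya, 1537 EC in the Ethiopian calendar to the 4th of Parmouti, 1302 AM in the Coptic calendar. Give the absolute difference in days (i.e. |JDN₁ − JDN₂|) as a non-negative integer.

14954

First date → JDN 2285479; second date → JDN 2300433.
The interval is |2285479 − 2300433| = 14954 days.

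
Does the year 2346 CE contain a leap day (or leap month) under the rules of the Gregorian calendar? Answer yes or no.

no

2346 is not divisible by 4, so it is a common year.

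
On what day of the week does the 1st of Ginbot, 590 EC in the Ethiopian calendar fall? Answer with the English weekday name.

This is JDN 1939593 (28 April 598 Gregorian).
JDN 1939593 mod 7 = 5, and JDN 0 was a Monday, so this is a Saturday.

Saturday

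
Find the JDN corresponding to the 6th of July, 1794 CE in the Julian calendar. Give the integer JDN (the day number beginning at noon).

2376503

Equivalently 17 July 1794 (Gregorian).
JDN 2400001 is 17 November 1858 CE (Gregorian), MJD 0; the target day is −23498 days from there, so JDN = 2376503.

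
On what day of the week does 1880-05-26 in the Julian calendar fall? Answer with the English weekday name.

Monday

This is JDN 2407874 (7 June 1880 Gregorian).
2407874 ≡ 0 (mod 7); counting from Monday = 0 gives Monday.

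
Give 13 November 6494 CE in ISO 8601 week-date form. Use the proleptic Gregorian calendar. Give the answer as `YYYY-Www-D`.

The weekday is Saturday (ISO weekday 6).
That Saturday belongs to ISO week 45 of ISO year 6494.

6494-W45-6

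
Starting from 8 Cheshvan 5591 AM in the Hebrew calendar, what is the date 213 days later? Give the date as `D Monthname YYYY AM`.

JDN of 8 Cheshvan 5591 AM = 2389751.
2389751 + 213 = 2389964.
JDN 2389964 in the Hebrew calendar is 14 Sivan 5591 AM.

14 Sivan 5591 AM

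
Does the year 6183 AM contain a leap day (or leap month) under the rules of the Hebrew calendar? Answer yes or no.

yes

Hebrew year 6183 is year 8 of its 19-year Metonic cycle; leap years are at positions 3, 6, 8, 11, 14, 17, 19, so it is a leap year (13 months).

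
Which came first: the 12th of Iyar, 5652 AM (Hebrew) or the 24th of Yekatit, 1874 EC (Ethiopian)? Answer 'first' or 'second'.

second

First date → JDN 2412228; second date → JDN 2408507.
JDN 2408507 < JDN 2412228, so the second date is earlier.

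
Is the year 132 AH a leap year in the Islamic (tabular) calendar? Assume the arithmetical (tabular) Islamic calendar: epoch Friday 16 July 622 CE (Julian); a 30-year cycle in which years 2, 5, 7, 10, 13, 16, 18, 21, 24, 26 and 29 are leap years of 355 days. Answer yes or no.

Year 132 AH is year 12 of its 30-year cycle; leap positions are 2, 5, 7, 10, 13, 16, 18, 21, 24, 26, 29, so it is a common year (354 days).

no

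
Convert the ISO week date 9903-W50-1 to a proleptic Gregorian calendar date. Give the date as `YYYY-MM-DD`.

ISO week 1 of 9903 is the week containing the first Thursday of 9903.
Week 50, day 1 (Monday) lands on 9903-12-07.

9903-12-07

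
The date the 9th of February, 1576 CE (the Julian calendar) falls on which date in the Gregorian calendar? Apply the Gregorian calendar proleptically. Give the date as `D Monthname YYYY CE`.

For dates in this range the Gregorian date is 10 days ahead of the Julian.
9 February 1576 Julian + 10 days → 19 February 1576 Gregorian.

19 February 1576 CE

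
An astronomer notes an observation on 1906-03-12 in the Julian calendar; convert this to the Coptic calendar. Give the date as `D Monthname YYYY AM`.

Julian Day Number of the source date = 2417295.
Converting JDN 2417295 to the Coptic calendar gives 16 Paremhat 1622 AM.

16 Paremhat 1622 AM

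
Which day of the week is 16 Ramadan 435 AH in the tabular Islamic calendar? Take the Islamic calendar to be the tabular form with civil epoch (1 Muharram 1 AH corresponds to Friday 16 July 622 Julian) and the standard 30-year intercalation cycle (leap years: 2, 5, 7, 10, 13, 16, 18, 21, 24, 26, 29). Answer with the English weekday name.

Tuesday

This is JDN 2102486 (23 April 1044 Gregorian).
JDN 2102486 mod 7 = 1, and JDN 0 was a Monday, so this is a Tuesday.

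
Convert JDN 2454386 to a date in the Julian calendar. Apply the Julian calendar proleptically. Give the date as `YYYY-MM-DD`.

The Gregorian equivalent of JDN 2454386 is 12 October 2007.
In the Julian calendar that day is 2007-09-29.

2007-09-29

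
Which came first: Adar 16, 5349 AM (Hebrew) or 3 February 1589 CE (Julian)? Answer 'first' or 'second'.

First date → JDN 2301493; second date → JDN 2301474.
JDN 2301474 < JDN 2301493, so the second date is earlier.

second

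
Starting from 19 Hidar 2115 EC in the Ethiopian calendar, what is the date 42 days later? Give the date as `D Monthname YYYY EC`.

1 Tir 2115 EC

JDN of 19 Hidar 2115 EC = 2496437.
2496437 + 42 = 2496479.
JDN 2496479 in the Ethiopian calendar is 1 Tir 2115 EC.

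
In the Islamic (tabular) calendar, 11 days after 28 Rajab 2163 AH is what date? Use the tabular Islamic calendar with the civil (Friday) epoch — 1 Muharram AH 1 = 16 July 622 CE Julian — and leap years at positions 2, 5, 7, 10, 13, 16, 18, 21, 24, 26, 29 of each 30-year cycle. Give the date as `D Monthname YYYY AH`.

9 Sha'ban 2163 AH

Counting 11 days forward from JDN 2714785 reaches JDN 2714796, which is 9 Sha'ban 2163 AH.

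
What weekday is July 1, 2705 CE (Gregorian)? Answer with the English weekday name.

Since JDN mod 7 = 5 (0 = Monday), the day is Saturday.

Saturday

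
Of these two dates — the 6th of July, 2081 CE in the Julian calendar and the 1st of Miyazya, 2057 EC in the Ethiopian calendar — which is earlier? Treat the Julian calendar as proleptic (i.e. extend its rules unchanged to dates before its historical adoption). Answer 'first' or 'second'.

second

Converting both to JDN: 2481330 vs 2475385; the smaller is the second.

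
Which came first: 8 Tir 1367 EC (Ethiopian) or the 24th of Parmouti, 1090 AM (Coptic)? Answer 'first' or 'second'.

second

Converting both to JDN: 2223279 vs 2223020; the smaller is the second.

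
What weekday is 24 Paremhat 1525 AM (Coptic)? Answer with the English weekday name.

In the Gregorian calendar this is 1 April 1809 (JDN 2381874).
Since JDN mod 7 = 5 (0 = Monday), the day is Saturday.

Saturday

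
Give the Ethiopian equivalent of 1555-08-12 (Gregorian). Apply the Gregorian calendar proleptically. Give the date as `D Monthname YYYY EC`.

Julian Day Number of the source date = 2289235.
Converting JDN 2289235 to the Ethiopian calendar gives 9 Nehase 1547 EC.

9 Nehase 1547 EC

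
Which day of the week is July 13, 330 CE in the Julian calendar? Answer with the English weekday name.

This is JDN 1841784 (14 July 330 Gregorian).
JDN 1841784 mod 7 = 0, and JDN 0 was a Monday, so this is a Monday.

Monday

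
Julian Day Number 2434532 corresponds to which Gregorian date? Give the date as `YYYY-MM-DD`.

JDN 2451545 is 1 Jan 2000; 2434532 is −17013 days from there.

1953-06-03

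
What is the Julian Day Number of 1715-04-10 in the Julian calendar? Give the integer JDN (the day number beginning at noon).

Equivalently 21 April 1715 (Gregorian).
JDN 2400001 is 17 November 1858 CE (Gregorian), MJD 0; the target day is −52440 days from there, so JDN = 2347561.

2347561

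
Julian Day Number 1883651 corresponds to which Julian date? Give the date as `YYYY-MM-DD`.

0445-02-26

JDN 1883651 is 27 February 445 in the proleptic Gregorian calendar.
In the Julian calendar that day is 0445-02-26.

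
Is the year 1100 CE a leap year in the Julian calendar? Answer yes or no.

yes

1100 mod 4 = 0, so it is a leap year in the Julian calendar.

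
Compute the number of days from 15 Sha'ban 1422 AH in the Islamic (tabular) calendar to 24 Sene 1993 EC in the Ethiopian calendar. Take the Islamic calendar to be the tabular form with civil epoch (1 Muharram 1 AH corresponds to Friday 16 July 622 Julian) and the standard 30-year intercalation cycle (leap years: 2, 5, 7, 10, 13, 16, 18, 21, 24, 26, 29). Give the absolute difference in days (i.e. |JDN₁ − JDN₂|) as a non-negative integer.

JDN of the first date = 2452216.
JDN of the second date = 2452092.
|2452092 − 2452216| = 124.

124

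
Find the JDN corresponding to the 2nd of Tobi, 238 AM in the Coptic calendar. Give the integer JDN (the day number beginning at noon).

1911715

Equivalently 30 December 521 (proleptic Gregorian).
JDN 2451545 is 1 January 2000 CE (Gregorian); the target day is −539830 days from there, so JDN = 1911715.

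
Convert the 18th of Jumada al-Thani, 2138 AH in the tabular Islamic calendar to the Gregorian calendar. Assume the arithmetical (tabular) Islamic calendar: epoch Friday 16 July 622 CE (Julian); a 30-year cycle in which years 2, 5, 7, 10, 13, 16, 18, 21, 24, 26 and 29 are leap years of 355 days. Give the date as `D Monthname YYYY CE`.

13 May 2696 CE

Both dates share Julian Day Number 2705887; in the Gregorian calendar that is 13 May 2696 CE.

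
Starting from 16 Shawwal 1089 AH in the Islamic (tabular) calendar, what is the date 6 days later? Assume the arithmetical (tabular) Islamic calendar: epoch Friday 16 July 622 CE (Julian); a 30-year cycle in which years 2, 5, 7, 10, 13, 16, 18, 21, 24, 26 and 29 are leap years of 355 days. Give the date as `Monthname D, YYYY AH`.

Shawwal 22, 1089 AH

The starting date is JDN 2334272; 2334272 + 6 = 2334278.
JDN 2334278 corresponds to Shawwal 22, 1089 AH.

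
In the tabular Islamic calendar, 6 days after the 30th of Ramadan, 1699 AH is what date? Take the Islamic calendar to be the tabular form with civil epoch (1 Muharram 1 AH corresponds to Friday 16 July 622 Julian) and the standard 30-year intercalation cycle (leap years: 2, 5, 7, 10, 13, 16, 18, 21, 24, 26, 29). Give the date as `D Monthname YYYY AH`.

The starting date is JDN 2550420; 2550420 + 6 = 2550426.
JDN 2550426 corresponds to 6 Shawwal 1699 AH.

6 Shawwal 1699 AH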